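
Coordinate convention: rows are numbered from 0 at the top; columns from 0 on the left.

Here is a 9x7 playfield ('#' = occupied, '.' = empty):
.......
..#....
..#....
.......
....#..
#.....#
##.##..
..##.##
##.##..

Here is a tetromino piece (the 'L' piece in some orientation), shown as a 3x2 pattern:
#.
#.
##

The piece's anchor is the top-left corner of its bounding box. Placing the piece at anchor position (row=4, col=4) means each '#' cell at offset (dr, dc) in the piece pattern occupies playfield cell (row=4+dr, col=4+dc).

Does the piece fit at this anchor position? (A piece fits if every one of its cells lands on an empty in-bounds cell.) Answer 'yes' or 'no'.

Answer: no

Derivation:
Check each piece cell at anchor (4, 4):
  offset (0,0) -> (4,4): occupied ('#') -> FAIL
  offset (1,0) -> (5,4): empty -> OK
  offset (2,0) -> (6,4): occupied ('#') -> FAIL
  offset (2,1) -> (6,5): empty -> OK
All cells valid: no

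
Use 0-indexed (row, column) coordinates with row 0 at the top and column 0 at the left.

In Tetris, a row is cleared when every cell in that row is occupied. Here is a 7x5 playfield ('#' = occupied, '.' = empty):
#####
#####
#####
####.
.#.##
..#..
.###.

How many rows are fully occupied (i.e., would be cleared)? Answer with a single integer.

Answer: 3

Derivation:
Check each row:
  row 0: 0 empty cells -> FULL (clear)
  row 1: 0 empty cells -> FULL (clear)
  row 2: 0 empty cells -> FULL (clear)
  row 3: 1 empty cell -> not full
  row 4: 2 empty cells -> not full
  row 5: 4 empty cells -> not full
  row 6: 2 empty cells -> not full
Total rows cleared: 3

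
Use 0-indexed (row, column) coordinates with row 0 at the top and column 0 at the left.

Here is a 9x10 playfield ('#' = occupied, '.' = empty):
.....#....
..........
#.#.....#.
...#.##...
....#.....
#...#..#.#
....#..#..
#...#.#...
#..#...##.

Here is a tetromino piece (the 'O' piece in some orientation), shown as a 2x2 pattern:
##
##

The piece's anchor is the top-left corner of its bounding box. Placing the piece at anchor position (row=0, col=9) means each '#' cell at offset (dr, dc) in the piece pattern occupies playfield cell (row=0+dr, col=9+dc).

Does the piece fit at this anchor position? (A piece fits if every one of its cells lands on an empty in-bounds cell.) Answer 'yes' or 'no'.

Answer: no

Derivation:
Check each piece cell at anchor (0, 9):
  offset (0,0) -> (0,9): empty -> OK
  offset (0,1) -> (0,10): out of bounds -> FAIL
  offset (1,0) -> (1,9): empty -> OK
  offset (1,1) -> (1,10): out of bounds -> FAIL
All cells valid: no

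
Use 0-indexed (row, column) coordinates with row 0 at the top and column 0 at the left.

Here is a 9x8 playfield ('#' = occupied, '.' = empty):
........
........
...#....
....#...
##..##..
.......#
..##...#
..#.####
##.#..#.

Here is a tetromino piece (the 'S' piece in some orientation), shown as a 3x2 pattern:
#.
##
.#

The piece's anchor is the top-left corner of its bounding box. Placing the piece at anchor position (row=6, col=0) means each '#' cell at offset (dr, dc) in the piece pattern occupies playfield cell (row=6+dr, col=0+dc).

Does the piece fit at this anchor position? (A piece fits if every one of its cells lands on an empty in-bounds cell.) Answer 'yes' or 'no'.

Check each piece cell at anchor (6, 0):
  offset (0,0) -> (6,0): empty -> OK
  offset (1,0) -> (7,0): empty -> OK
  offset (1,1) -> (7,1): empty -> OK
  offset (2,1) -> (8,1): occupied ('#') -> FAIL
All cells valid: no

Answer: no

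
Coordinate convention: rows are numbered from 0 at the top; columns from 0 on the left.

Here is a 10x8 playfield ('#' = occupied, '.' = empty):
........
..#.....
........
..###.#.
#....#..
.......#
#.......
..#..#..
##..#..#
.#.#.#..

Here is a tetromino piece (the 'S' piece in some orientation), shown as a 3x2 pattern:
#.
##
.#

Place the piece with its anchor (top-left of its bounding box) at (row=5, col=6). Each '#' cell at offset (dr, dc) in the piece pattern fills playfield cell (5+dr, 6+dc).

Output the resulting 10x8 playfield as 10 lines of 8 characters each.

Answer: ........
..#.....
........
..###.#.
#....#..
......##
#.....##
..#..#.#
##..#..#
.#.#.#..

Derivation:
Fill (5+0,6+0) = (5,6)
Fill (5+1,6+0) = (6,6)
Fill (5+1,6+1) = (6,7)
Fill (5+2,6+1) = (7,7)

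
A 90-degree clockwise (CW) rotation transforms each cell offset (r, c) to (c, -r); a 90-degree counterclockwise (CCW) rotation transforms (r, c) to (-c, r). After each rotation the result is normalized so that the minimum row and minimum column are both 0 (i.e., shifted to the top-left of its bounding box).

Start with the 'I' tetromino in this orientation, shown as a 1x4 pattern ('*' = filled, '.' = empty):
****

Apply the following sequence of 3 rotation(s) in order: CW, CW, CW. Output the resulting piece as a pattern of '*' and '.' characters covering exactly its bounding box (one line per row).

Answer: *
*
*
*

Derivation:
Start:
****
After rotation 1 (CW):
*
*
*
*
After rotation 2 (CW):
****
After rotation 3 (CW):
*
*
*
*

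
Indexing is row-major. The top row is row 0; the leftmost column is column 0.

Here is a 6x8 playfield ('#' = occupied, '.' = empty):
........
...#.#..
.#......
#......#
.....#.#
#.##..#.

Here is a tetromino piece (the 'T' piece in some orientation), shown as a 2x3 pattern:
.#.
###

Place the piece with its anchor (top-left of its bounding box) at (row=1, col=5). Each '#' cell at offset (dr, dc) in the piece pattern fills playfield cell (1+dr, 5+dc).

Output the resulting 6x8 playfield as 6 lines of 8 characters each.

Fill (1+0,5+1) = (1,6)
Fill (1+1,5+0) = (2,5)
Fill (1+1,5+1) = (2,6)
Fill (1+1,5+2) = (2,7)

Answer: ........
...#.##.
.#...###
#......#
.....#.#
#.##..#.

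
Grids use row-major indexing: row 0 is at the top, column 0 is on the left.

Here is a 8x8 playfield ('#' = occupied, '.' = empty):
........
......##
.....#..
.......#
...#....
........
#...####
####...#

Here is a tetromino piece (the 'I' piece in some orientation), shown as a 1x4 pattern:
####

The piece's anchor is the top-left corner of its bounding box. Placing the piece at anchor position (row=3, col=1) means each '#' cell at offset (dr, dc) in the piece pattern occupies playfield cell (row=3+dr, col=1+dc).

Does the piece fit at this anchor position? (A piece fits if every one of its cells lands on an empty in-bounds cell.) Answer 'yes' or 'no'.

Answer: yes

Derivation:
Check each piece cell at anchor (3, 1):
  offset (0,0) -> (3,1): empty -> OK
  offset (0,1) -> (3,2): empty -> OK
  offset (0,2) -> (3,3): empty -> OK
  offset (0,3) -> (3,4): empty -> OK
All cells valid: yes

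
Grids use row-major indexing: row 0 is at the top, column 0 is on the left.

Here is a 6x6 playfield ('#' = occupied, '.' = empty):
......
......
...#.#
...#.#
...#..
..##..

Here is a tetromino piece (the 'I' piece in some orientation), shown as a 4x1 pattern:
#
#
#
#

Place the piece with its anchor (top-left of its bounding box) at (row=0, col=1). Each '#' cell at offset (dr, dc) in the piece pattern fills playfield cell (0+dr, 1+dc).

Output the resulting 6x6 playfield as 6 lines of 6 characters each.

Answer: .#....
.#....
.#.#.#
.#.#.#
...#..
..##..

Derivation:
Fill (0+0,1+0) = (0,1)
Fill (0+1,1+0) = (1,1)
Fill (0+2,1+0) = (2,1)
Fill (0+3,1+0) = (3,1)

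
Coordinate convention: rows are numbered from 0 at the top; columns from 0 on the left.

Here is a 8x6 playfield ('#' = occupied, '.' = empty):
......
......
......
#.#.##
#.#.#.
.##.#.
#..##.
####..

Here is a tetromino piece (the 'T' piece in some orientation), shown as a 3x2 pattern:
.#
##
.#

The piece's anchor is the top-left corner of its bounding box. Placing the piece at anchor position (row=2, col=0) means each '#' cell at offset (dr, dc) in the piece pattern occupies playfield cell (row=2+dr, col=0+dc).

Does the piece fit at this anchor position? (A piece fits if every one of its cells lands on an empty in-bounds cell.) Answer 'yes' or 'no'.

Check each piece cell at anchor (2, 0):
  offset (0,1) -> (2,1): empty -> OK
  offset (1,0) -> (3,0): occupied ('#') -> FAIL
  offset (1,1) -> (3,1): empty -> OK
  offset (2,1) -> (4,1): empty -> OK
All cells valid: no

Answer: no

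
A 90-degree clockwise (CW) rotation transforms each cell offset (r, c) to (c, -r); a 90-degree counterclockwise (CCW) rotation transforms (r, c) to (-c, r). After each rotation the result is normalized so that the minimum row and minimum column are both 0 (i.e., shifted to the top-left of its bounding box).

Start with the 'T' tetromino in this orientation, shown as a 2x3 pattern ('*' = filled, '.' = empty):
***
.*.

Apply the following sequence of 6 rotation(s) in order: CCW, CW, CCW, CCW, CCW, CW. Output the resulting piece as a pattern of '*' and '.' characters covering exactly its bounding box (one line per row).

Answer: .*.
***

Derivation:
Start:
***
.*.
After rotation 1 (CCW):
*.
**
*.
After rotation 2 (CW):
***
.*.
After rotation 3 (CCW):
*.
**
*.
After rotation 4 (CCW):
.*.
***
After rotation 5 (CCW):
.*
**
.*
After rotation 6 (CW):
.*.
***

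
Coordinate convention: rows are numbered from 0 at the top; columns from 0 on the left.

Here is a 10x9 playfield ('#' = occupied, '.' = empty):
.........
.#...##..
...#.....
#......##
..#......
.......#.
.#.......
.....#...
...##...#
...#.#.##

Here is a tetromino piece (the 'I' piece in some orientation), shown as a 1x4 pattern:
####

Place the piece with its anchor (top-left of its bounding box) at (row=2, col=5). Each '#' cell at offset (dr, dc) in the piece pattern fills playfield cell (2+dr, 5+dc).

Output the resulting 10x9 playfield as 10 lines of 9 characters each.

Answer: .........
.#...##..
...#.####
#......##
..#......
.......#.
.#.......
.....#...
...##...#
...#.#.##

Derivation:
Fill (2+0,5+0) = (2,5)
Fill (2+0,5+1) = (2,6)
Fill (2+0,5+2) = (2,7)
Fill (2+0,5+3) = (2,8)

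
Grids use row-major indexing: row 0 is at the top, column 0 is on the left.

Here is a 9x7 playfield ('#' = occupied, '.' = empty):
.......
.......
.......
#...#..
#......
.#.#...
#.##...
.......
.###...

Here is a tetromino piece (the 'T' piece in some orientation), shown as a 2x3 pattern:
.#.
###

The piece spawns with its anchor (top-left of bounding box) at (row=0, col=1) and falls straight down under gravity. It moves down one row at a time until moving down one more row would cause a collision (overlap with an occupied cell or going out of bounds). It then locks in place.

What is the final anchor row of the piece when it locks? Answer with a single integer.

Answer: 3

Derivation:
Spawn at (row=0, col=1). Try each row:
  row 0: fits
  row 1: fits
  row 2: fits
  row 3: fits
  row 4: blocked -> lock at row 3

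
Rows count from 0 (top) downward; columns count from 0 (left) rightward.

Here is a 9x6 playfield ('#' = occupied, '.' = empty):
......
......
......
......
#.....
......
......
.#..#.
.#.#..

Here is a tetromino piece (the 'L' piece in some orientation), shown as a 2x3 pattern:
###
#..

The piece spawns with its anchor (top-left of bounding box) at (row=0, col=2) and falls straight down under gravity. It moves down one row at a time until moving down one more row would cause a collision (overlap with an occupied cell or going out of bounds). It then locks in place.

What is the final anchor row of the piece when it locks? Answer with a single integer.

Spawn at (row=0, col=2). Try each row:
  row 0: fits
  row 1: fits
  row 2: fits
  row 3: fits
  row 4: fits
  row 5: fits
  row 6: fits
  row 7: blocked -> lock at row 6

Answer: 6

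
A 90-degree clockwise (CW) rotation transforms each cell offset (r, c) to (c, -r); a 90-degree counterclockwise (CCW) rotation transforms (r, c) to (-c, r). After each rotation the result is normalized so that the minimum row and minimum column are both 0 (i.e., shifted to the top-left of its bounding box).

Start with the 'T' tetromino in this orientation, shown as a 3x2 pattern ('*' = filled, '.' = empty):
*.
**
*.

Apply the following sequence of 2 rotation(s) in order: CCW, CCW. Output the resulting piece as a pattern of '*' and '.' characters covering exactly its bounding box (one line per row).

Start:
*.
**
*.
After rotation 1 (CCW):
.*.
***
After rotation 2 (CCW):
.*
**
.*

Answer: .*
**
.*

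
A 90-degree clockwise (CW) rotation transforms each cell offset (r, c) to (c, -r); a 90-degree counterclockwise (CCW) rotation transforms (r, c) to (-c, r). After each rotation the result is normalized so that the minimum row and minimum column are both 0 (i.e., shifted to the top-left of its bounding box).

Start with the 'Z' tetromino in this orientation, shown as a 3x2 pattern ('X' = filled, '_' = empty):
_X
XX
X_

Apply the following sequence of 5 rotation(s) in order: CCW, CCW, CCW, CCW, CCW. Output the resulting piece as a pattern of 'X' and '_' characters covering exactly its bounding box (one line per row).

Start:
_X
XX
X_
After rotation 1 (CCW):
XX_
_XX
After rotation 2 (CCW):
_X
XX
X_
After rotation 3 (CCW):
XX_
_XX
After rotation 4 (CCW):
_X
XX
X_
After rotation 5 (CCW):
XX_
_XX

Answer: XX_
_XX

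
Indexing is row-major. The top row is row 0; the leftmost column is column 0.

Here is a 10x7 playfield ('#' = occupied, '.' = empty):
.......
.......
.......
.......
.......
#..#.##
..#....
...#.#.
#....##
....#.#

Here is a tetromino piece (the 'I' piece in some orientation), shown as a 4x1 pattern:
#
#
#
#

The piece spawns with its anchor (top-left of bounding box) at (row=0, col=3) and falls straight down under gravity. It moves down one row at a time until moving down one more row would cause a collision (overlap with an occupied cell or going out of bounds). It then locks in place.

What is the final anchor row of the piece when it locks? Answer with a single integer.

Spawn at (row=0, col=3). Try each row:
  row 0: fits
  row 1: fits
  row 2: blocked -> lock at row 1

Answer: 1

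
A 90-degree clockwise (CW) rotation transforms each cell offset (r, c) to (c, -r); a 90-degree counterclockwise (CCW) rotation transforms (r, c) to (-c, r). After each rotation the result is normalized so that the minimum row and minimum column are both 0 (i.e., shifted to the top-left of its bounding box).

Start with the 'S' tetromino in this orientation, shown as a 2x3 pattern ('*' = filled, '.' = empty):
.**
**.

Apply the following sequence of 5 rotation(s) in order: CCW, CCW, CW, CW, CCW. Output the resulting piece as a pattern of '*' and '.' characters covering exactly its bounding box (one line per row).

Answer: *.
**
.*

Derivation:
Start:
.**
**.
After rotation 1 (CCW):
*.
**
.*
After rotation 2 (CCW):
.**
**.
After rotation 3 (CW):
*.
**
.*
After rotation 4 (CW):
.**
**.
After rotation 5 (CCW):
*.
**
.*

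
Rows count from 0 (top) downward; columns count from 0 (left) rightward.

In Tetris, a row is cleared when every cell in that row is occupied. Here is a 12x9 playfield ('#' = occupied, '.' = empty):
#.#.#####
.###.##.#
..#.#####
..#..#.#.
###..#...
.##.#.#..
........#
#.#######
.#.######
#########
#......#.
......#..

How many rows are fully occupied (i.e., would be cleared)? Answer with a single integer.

Answer: 1

Derivation:
Check each row:
  row 0: 2 empty cells -> not full
  row 1: 3 empty cells -> not full
  row 2: 3 empty cells -> not full
  row 3: 6 empty cells -> not full
  row 4: 5 empty cells -> not full
  row 5: 5 empty cells -> not full
  row 6: 8 empty cells -> not full
  row 7: 1 empty cell -> not full
  row 8: 2 empty cells -> not full
  row 9: 0 empty cells -> FULL (clear)
  row 10: 7 empty cells -> not full
  row 11: 8 empty cells -> not full
Total rows cleared: 1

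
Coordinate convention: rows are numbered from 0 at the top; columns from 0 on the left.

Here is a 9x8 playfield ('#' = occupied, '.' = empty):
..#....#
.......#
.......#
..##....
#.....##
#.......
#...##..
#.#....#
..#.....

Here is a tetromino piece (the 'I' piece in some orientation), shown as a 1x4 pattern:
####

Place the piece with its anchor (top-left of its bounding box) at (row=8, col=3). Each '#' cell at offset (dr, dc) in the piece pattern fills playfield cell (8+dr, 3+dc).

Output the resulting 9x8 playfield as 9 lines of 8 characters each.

Answer: ..#....#
.......#
.......#
..##....
#.....##
#.......
#...##..
#.#....#
..#####.

Derivation:
Fill (8+0,3+0) = (8,3)
Fill (8+0,3+1) = (8,4)
Fill (8+0,3+2) = (8,5)
Fill (8+0,3+3) = (8,6)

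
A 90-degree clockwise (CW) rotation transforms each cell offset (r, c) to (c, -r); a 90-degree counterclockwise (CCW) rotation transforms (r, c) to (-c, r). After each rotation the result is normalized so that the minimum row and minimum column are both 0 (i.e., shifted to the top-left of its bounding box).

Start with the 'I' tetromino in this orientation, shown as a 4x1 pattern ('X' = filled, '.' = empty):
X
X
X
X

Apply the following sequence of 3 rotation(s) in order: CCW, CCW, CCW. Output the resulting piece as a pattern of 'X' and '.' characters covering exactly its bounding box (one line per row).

Answer: XXXX

Derivation:
Start:
X
X
X
X
After rotation 1 (CCW):
XXXX
After rotation 2 (CCW):
X
X
X
X
After rotation 3 (CCW):
XXXX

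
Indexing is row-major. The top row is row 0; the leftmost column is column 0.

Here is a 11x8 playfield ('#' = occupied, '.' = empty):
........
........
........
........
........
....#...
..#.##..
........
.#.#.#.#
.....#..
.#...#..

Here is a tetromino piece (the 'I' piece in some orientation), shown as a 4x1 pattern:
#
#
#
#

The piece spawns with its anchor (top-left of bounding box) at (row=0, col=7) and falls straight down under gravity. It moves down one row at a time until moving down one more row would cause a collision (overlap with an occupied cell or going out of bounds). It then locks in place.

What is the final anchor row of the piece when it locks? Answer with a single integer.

Spawn at (row=0, col=7). Try each row:
  row 0: fits
  row 1: fits
  row 2: fits
  row 3: fits
  row 4: fits
  row 5: blocked -> lock at row 4

Answer: 4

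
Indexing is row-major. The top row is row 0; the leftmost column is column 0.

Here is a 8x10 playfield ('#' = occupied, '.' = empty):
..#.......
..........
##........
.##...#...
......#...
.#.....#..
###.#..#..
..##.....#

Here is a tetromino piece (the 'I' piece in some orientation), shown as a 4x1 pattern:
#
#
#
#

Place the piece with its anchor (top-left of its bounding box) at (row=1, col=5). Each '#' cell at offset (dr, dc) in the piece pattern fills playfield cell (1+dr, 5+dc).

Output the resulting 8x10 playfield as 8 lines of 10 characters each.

Answer: ..#.......
.....#....
##...#....
.##..##...
.....##...
.#.....#..
###.#..#..
..##.....#

Derivation:
Fill (1+0,5+0) = (1,5)
Fill (1+1,5+0) = (2,5)
Fill (1+2,5+0) = (3,5)
Fill (1+3,5+0) = (4,5)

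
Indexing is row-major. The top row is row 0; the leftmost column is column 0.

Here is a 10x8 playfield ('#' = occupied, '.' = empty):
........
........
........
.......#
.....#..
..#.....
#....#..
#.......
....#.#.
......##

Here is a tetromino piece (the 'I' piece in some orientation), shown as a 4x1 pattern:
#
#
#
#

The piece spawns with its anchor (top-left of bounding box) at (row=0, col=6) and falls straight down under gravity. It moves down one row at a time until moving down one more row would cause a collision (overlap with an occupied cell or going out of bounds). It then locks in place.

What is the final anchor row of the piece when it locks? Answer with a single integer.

Answer: 4

Derivation:
Spawn at (row=0, col=6). Try each row:
  row 0: fits
  row 1: fits
  row 2: fits
  row 3: fits
  row 4: fits
  row 5: blocked -> lock at row 4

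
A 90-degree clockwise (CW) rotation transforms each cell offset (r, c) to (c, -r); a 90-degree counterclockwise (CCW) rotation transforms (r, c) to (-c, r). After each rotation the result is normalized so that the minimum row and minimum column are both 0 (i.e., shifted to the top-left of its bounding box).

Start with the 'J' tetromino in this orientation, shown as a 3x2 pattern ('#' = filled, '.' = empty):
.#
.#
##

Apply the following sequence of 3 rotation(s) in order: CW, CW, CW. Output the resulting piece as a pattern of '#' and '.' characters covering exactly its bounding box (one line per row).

Answer: ###
..#

Derivation:
Start:
.#
.#
##
After rotation 1 (CW):
#..
###
After rotation 2 (CW):
##
#.
#.
After rotation 3 (CW):
###
..#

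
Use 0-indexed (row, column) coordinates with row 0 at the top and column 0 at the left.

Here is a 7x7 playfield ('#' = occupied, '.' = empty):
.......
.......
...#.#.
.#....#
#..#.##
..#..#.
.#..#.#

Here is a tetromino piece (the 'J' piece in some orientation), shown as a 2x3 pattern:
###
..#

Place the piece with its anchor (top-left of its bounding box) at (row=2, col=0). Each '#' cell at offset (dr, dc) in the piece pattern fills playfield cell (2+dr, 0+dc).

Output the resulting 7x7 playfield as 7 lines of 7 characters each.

Answer: .......
.......
####.#.
.##...#
#..#.##
..#..#.
.#..#.#

Derivation:
Fill (2+0,0+0) = (2,0)
Fill (2+0,0+1) = (2,1)
Fill (2+0,0+2) = (2,2)
Fill (2+1,0+2) = (3,2)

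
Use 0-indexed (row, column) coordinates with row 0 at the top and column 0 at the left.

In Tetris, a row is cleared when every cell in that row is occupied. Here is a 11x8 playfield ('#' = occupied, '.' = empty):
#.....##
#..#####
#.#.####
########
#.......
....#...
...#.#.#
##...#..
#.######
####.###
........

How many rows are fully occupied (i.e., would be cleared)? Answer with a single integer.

Check each row:
  row 0: 5 empty cells -> not full
  row 1: 2 empty cells -> not full
  row 2: 2 empty cells -> not full
  row 3: 0 empty cells -> FULL (clear)
  row 4: 7 empty cells -> not full
  row 5: 7 empty cells -> not full
  row 6: 5 empty cells -> not full
  row 7: 5 empty cells -> not full
  row 8: 1 empty cell -> not full
  row 9: 1 empty cell -> not full
  row 10: 8 empty cells -> not full
Total rows cleared: 1

Answer: 1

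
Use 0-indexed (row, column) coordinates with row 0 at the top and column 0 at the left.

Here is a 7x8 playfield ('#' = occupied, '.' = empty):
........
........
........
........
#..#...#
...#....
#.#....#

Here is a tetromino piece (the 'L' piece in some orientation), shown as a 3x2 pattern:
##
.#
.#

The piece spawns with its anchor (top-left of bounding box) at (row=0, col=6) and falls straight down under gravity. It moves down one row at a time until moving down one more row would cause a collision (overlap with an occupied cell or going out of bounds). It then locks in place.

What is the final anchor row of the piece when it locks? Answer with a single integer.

Spawn at (row=0, col=6). Try each row:
  row 0: fits
  row 1: fits
  row 2: blocked -> lock at row 1

Answer: 1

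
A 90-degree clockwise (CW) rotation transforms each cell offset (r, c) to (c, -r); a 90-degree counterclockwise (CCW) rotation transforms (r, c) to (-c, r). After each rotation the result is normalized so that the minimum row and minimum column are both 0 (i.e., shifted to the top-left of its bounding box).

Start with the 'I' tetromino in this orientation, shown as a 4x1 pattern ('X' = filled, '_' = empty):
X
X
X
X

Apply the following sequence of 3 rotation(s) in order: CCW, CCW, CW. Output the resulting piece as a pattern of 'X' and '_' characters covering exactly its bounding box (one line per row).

Start:
X
X
X
X
After rotation 1 (CCW):
XXXX
After rotation 2 (CCW):
X
X
X
X
After rotation 3 (CW):
XXXX

Answer: XXXX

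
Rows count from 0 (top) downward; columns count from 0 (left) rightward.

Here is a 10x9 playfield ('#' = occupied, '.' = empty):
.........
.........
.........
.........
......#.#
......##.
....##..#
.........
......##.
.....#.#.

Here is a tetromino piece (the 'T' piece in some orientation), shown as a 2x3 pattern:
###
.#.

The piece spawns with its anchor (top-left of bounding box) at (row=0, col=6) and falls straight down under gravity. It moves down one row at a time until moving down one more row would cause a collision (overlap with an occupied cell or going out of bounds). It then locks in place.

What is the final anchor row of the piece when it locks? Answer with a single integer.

Spawn at (row=0, col=6). Try each row:
  row 0: fits
  row 1: fits
  row 2: fits
  row 3: fits
  row 4: blocked -> lock at row 3

Answer: 3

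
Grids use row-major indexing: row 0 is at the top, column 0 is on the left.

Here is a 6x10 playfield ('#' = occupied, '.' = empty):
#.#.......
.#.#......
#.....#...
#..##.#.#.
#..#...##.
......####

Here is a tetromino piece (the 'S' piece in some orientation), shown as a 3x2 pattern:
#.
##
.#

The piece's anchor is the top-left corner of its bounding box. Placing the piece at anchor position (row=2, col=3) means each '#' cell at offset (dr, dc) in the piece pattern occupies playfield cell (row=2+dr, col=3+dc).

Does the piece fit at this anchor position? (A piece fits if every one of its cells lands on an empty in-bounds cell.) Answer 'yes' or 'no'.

Answer: no

Derivation:
Check each piece cell at anchor (2, 3):
  offset (0,0) -> (2,3): empty -> OK
  offset (1,0) -> (3,3): occupied ('#') -> FAIL
  offset (1,1) -> (3,4): occupied ('#') -> FAIL
  offset (2,1) -> (4,4): empty -> OK
All cells valid: no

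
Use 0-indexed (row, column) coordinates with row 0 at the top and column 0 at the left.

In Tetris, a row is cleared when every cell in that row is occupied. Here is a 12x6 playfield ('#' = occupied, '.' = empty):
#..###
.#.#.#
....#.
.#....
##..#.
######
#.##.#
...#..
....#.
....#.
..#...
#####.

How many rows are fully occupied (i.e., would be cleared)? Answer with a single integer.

Check each row:
  row 0: 2 empty cells -> not full
  row 1: 3 empty cells -> not full
  row 2: 5 empty cells -> not full
  row 3: 5 empty cells -> not full
  row 4: 3 empty cells -> not full
  row 5: 0 empty cells -> FULL (clear)
  row 6: 2 empty cells -> not full
  row 7: 5 empty cells -> not full
  row 8: 5 empty cells -> not full
  row 9: 5 empty cells -> not full
  row 10: 5 empty cells -> not full
  row 11: 1 empty cell -> not full
Total rows cleared: 1

Answer: 1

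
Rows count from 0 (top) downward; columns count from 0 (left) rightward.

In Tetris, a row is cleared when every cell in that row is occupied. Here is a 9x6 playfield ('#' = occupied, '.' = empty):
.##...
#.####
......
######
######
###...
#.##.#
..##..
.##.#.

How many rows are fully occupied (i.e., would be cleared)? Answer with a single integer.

Answer: 2

Derivation:
Check each row:
  row 0: 4 empty cells -> not full
  row 1: 1 empty cell -> not full
  row 2: 6 empty cells -> not full
  row 3: 0 empty cells -> FULL (clear)
  row 4: 0 empty cells -> FULL (clear)
  row 5: 3 empty cells -> not full
  row 6: 2 empty cells -> not full
  row 7: 4 empty cells -> not full
  row 8: 3 empty cells -> not full
Total rows cleared: 2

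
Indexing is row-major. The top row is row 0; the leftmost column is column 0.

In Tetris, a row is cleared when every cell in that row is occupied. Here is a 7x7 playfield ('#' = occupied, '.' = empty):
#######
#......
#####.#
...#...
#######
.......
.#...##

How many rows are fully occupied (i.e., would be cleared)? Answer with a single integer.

Answer: 2

Derivation:
Check each row:
  row 0: 0 empty cells -> FULL (clear)
  row 1: 6 empty cells -> not full
  row 2: 1 empty cell -> not full
  row 3: 6 empty cells -> not full
  row 4: 0 empty cells -> FULL (clear)
  row 5: 7 empty cells -> not full
  row 6: 4 empty cells -> not full
Total rows cleared: 2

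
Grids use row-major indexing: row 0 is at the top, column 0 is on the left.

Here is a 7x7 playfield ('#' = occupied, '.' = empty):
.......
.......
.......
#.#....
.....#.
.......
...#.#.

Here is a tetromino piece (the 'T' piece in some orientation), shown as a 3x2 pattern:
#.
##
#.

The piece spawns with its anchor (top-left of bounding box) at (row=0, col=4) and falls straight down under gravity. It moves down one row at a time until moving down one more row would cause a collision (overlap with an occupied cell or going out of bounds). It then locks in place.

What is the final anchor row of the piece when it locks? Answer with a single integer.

Answer: 2

Derivation:
Spawn at (row=0, col=4). Try each row:
  row 0: fits
  row 1: fits
  row 2: fits
  row 3: blocked -> lock at row 2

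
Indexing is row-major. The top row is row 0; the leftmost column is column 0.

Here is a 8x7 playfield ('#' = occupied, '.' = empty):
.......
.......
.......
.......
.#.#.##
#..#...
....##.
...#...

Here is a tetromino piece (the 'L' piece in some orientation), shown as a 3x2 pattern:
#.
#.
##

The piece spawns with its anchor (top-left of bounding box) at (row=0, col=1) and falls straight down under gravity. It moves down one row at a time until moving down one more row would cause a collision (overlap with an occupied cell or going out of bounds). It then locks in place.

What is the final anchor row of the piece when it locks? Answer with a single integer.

Spawn at (row=0, col=1). Try each row:
  row 0: fits
  row 1: fits
  row 2: blocked -> lock at row 1

Answer: 1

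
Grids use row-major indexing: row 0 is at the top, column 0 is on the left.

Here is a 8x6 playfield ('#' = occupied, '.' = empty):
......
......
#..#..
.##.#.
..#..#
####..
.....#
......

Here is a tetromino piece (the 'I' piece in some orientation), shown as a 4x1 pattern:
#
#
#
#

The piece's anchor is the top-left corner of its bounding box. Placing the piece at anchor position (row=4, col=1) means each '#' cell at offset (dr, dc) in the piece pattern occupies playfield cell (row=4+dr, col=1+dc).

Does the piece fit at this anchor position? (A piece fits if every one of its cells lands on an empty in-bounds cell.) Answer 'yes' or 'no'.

Answer: no

Derivation:
Check each piece cell at anchor (4, 1):
  offset (0,0) -> (4,1): empty -> OK
  offset (1,0) -> (5,1): occupied ('#') -> FAIL
  offset (2,0) -> (6,1): empty -> OK
  offset (3,0) -> (7,1): empty -> OK
All cells valid: no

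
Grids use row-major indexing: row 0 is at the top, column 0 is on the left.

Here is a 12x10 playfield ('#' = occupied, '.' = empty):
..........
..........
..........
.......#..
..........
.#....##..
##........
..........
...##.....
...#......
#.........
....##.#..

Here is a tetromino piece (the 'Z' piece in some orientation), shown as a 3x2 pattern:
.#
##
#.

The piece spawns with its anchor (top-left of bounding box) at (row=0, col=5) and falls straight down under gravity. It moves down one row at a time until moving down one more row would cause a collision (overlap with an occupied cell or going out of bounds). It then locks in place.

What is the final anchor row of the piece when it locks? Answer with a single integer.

Answer: 3

Derivation:
Spawn at (row=0, col=5). Try each row:
  row 0: fits
  row 1: fits
  row 2: fits
  row 3: fits
  row 4: blocked -> lock at row 3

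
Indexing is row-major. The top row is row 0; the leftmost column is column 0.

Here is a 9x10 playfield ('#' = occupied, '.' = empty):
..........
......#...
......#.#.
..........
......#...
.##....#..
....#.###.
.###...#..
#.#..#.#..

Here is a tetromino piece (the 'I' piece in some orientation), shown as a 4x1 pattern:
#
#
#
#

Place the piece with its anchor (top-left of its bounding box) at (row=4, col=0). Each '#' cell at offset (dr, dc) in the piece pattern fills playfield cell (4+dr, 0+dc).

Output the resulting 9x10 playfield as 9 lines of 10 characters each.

Fill (4+0,0+0) = (4,0)
Fill (4+1,0+0) = (5,0)
Fill (4+2,0+0) = (6,0)
Fill (4+3,0+0) = (7,0)

Answer: ..........
......#...
......#.#.
..........
#.....#...
###....#..
#...#.###.
####...#..
#.#..#.#..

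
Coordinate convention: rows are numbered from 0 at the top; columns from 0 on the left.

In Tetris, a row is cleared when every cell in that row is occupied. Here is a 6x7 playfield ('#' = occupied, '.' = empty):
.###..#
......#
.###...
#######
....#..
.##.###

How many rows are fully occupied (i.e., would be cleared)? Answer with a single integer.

Answer: 1

Derivation:
Check each row:
  row 0: 3 empty cells -> not full
  row 1: 6 empty cells -> not full
  row 2: 4 empty cells -> not full
  row 3: 0 empty cells -> FULL (clear)
  row 4: 6 empty cells -> not full
  row 5: 2 empty cells -> not full
Total rows cleared: 1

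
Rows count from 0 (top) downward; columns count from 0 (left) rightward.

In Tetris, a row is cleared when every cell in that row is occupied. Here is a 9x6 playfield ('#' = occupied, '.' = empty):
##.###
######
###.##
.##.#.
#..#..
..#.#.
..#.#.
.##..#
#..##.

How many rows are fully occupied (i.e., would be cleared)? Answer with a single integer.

Answer: 1

Derivation:
Check each row:
  row 0: 1 empty cell -> not full
  row 1: 0 empty cells -> FULL (clear)
  row 2: 1 empty cell -> not full
  row 3: 3 empty cells -> not full
  row 4: 4 empty cells -> not full
  row 5: 4 empty cells -> not full
  row 6: 4 empty cells -> not full
  row 7: 3 empty cells -> not full
  row 8: 3 empty cells -> not full
Total rows cleared: 1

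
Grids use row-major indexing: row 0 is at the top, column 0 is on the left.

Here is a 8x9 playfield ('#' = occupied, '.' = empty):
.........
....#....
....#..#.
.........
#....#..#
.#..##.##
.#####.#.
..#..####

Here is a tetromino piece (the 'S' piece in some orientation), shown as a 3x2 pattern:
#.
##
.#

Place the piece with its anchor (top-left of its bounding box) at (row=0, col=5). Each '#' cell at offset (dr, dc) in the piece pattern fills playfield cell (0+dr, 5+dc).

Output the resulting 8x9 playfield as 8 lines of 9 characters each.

Fill (0+0,5+0) = (0,5)
Fill (0+1,5+0) = (1,5)
Fill (0+1,5+1) = (1,6)
Fill (0+2,5+1) = (2,6)

Answer: .....#...
....###..
....#.##.
.........
#....#..#
.#..##.##
.#####.#.
..#..####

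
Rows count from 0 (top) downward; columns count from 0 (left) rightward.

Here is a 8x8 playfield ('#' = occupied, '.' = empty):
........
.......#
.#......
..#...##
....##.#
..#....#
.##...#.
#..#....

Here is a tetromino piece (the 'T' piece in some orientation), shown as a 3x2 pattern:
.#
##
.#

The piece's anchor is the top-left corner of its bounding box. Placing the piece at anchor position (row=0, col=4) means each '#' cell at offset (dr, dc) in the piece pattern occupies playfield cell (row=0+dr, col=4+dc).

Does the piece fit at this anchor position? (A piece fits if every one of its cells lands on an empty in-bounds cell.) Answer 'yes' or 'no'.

Check each piece cell at anchor (0, 4):
  offset (0,1) -> (0,5): empty -> OK
  offset (1,0) -> (1,4): empty -> OK
  offset (1,1) -> (1,5): empty -> OK
  offset (2,1) -> (2,5): empty -> OK
All cells valid: yes

Answer: yes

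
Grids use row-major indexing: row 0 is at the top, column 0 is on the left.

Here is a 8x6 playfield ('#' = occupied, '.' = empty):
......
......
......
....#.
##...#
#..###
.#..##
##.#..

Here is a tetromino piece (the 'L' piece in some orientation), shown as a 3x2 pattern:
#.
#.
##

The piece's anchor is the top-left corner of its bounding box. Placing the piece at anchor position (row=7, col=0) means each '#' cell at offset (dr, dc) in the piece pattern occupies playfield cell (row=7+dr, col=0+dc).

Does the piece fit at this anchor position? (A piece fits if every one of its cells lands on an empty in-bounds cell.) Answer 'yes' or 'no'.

Check each piece cell at anchor (7, 0):
  offset (0,0) -> (7,0): occupied ('#') -> FAIL
  offset (1,0) -> (8,0): out of bounds -> FAIL
  offset (2,0) -> (9,0): out of bounds -> FAIL
  offset (2,1) -> (9,1): out of bounds -> FAIL
All cells valid: no

Answer: no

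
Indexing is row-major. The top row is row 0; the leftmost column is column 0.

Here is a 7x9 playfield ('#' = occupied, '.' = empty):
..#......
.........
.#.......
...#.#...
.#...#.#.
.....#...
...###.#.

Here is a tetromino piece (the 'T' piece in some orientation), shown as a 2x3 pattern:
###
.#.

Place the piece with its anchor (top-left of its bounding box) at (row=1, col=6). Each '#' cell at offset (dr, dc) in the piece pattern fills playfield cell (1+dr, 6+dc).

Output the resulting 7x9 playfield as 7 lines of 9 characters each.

Answer: ..#......
......###
.#.....#.
...#.#...
.#...#.#.
.....#...
...###.#.

Derivation:
Fill (1+0,6+0) = (1,6)
Fill (1+0,6+1) = (1,7)
Fill (1+0,6+2) = (1,8)
Fill (1+1,6+1) = (2,7)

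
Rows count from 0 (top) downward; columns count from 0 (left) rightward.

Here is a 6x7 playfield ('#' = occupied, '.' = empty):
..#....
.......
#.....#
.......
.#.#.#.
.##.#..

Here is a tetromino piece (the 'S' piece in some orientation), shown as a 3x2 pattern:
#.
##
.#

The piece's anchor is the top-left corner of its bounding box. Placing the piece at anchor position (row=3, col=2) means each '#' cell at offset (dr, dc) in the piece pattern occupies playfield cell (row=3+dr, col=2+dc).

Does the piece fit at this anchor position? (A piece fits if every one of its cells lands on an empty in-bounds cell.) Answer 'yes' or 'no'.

Check each piece cell at anchor (3, 2):
  offset (0,0) -> (3,2): empty -> OK
  offset (1,0) -> (4,2): empty -> OK
  offset (1,1) -> (4,3): occupied ('#') -> FAIL
  offset (2,1) -> (5,3): empty -> OK
All cells valid: no

Answer: no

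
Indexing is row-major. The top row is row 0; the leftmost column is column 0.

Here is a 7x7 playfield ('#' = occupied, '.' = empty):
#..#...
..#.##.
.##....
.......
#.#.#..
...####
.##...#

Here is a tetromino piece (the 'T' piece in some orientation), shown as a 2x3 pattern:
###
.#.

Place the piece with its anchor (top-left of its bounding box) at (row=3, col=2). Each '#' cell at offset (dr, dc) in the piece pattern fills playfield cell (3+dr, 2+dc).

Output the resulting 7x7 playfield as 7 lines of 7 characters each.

Fill (3+0,2+0) = (3,2)
Fill (3+0,2+1) = (3,3)
Fill (3+0,2+2) = (3,4)
Fill (3+1,2+1) = (4,3)

Answer: #..#...
..#.##.
.##....
..###..
#.###..
...####
.##...#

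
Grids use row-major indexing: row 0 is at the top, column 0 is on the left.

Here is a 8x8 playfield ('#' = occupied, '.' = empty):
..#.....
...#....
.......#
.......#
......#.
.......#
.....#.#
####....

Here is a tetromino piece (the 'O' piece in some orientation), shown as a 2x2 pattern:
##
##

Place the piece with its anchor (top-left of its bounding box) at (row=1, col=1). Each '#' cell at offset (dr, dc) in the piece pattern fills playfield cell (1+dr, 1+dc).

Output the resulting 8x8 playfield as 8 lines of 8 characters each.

Answer: ..#.....
.###....
.##....#
.......#
......#.
.......#
.....#.#
####....

Derivation:
Fill (1+0,1+0) = (1,1)
Fill (1+0,1+1) = (1,2)
Fill (1+1,1+0) = (2,1)
Fill (1+1,1+1) = (2,2)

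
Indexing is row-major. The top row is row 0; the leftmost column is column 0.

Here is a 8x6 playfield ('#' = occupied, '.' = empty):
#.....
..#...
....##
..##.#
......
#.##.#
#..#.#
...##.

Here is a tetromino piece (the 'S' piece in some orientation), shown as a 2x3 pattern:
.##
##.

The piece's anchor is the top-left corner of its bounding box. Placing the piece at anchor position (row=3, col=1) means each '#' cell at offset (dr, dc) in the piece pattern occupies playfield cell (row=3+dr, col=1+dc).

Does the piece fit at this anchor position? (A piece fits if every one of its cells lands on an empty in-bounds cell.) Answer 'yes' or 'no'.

Check each piece cell at anchor (3, 1):
  offset (0,1) -> (3,2): occupied ('#') -> FAIL
  offset (0,2) -> (3,3): occupied ('#') -> FAIL
  offset (1,0) -> (4,1): empty -> OK
  offset (1,1) -> (4,2): empty -> OK
All cells valid: no

Answer: no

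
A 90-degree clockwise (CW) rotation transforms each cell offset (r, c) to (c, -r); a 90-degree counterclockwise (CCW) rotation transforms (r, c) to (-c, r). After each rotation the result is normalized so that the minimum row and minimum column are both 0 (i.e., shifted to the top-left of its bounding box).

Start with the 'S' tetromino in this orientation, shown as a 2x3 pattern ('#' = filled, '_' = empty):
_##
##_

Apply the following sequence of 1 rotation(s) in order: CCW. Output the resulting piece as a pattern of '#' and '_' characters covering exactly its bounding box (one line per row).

Answer: #_
##
_#

Derivation:
Start:
_##
##_
After rotation 1 (CCW):
#_
##
_#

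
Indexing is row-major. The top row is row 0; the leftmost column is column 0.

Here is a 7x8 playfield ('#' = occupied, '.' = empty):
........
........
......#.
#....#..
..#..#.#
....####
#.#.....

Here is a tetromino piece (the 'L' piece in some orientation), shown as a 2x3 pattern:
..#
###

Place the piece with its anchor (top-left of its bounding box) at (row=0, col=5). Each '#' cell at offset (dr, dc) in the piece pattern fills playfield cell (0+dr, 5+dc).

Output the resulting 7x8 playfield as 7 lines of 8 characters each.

Answer: .......#
.....###
......#.
#....#..
..#..#.#
....####
#.#.....

Derivation:
Fill (0+0,5+2) = (0,7)
Fill (0+1,5+0) = (1,5)
Fill (0+1,5+1) = (1,6)
Fill (0+1,5+2) = (1,7)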